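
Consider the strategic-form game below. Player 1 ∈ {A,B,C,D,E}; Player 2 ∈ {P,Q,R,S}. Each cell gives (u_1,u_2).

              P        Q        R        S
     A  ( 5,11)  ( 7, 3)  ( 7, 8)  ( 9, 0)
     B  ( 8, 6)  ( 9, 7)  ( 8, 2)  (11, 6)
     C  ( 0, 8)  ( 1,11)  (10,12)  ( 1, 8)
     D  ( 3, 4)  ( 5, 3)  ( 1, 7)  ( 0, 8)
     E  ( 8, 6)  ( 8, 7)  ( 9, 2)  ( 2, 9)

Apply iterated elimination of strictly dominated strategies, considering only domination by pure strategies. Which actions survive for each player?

P1 drop A (B beats it: P:8>5 Q:9>7 R:8>7 S:11>9)
P1 drop D (B beats it: P:8>3 Q:9>5 R:8>1 S:11>0)
P2 drop P (Q beats it: B:7>6 C:11>8 E:7>6)
P1→{B,C,E} P2→{Q,R,S}

Survivors P1:{B,C,E} P2:{Q,R,S}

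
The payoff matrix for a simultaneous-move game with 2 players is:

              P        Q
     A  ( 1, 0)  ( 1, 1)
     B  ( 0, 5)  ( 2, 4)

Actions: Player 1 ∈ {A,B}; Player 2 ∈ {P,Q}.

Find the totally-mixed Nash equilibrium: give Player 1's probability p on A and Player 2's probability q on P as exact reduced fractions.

P1 indiff ⇒ q·1+(1-q)·1 = q·0+(1-q)·2 ⇒ q(1) = (1-q)(1) ⇒ q = 1/2
P2 indiff ⇒ p·0+(1-p)·5 = p·1+(1-p)·4 ⇒ p(-1) = (1-p)(-1) ⇒ p = 1/2

(p,q) = (1/2, 1/2)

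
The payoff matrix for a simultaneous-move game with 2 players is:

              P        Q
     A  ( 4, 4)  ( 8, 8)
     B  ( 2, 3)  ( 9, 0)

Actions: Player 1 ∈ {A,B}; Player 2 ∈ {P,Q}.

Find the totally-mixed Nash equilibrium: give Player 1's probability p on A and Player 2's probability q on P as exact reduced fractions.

P1 indiff ⇒ q·4+(1-q)·8 = q·2+(1-q)·9 ⇒ q(2) = (1-q)(1) ⇒ q = 1/3
P2 indiff ⇒ p·4+(1-p)·3 = p·8+(1-p)·0 ⇒ p(-4) = (1-p)(-3) ⇒ p = 3/7

P1 mixes 3/7 on A; P2 mixes 1/3 on P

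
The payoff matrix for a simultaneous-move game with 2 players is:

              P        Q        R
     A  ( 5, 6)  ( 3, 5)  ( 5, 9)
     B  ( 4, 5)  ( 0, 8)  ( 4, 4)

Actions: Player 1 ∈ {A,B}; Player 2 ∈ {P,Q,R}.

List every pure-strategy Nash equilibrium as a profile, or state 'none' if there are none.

(A,P): not NE [P2→R gives 9>6]
(A,Q): not NE [P2→R gives 9>5]
(A,R): NE
(B,P): not NE [P1→A gives 5>4; P2→Q gives 8>5]
(B,Q): not NE [P1→A gives 3>0]
(B,R): not NE [P1→A gives 5>4; P2→Q gives 8>4]

PSNE = {(A,R)}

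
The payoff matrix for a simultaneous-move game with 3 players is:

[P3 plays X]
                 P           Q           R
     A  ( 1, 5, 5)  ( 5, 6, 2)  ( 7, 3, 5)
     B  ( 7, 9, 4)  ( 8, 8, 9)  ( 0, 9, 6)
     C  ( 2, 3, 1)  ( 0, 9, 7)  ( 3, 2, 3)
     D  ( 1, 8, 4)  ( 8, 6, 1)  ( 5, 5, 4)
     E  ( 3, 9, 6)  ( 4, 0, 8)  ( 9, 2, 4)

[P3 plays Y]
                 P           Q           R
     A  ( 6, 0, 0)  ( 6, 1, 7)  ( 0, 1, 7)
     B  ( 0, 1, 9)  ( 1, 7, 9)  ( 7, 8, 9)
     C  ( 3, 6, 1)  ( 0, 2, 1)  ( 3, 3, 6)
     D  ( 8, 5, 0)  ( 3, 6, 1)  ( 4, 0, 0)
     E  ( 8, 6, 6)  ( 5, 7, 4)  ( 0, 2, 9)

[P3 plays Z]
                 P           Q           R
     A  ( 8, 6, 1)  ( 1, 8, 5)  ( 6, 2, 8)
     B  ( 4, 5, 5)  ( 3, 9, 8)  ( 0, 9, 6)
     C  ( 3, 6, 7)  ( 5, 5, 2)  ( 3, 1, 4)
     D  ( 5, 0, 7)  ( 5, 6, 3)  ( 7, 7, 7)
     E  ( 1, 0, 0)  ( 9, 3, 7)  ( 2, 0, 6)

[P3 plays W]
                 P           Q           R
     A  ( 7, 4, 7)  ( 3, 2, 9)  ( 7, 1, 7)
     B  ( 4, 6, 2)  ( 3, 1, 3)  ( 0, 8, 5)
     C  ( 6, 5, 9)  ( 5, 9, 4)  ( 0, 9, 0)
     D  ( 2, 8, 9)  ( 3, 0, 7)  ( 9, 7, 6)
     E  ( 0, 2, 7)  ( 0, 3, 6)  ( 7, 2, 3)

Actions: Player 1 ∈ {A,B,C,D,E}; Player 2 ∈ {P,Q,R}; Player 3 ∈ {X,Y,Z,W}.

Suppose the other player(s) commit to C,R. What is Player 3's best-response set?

u_3(X vs C,R) = 3
u_3(Y vs C,R) = 6
u_3(Z vs C,R) = 4
u_3(W vs C,R) = 0
max payoff 6 at {Y}

P3 best: {Y}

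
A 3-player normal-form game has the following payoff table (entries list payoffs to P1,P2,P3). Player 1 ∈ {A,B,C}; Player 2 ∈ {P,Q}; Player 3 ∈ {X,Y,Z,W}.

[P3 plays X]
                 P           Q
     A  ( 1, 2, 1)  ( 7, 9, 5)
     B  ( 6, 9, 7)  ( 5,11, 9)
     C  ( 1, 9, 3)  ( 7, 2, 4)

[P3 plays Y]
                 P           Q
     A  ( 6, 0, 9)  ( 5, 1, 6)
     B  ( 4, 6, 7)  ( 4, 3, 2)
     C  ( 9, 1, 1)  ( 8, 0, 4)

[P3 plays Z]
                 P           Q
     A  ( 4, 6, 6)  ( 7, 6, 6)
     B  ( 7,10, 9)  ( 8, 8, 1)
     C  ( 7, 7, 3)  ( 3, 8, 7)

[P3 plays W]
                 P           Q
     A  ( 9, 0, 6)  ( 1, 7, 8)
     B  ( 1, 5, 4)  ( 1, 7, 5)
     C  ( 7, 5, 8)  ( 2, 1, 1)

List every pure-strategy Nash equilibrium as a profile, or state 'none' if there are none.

(A,P,X): not NE [P1→B gives 6>1; P2→Q gives 9>2; P3→Y gives 9>1]
(A,P,Y): not NE [P1→C gives 9>6; P2→Q gives 1>0]
(A,P,Z): not NE [P1→C gives 7>4; P3→Y gives 9>6]
(A,P,W): not NE [P2→Q gives 7>0; P3→Y gives 9>6]
(A,Q,X): not NE [P3→W gives 8>5]
(A,Q,Y): not NE [P1→C gives 8>5; P3→W gives 8>6]
(A,Q,Z): not NE [P1→B gives 8>7; P3→W gives 8>6]
(A,Q,W): not NE [P1→C gives 2>1]
(B,P,X): not NE [P2→Q gives 11>9; P3→Z gives 9>7]
(B,P,Y): not NE [P1→C gives 9>4; P3→Z gives 9>7]
(B,P,Z): NE
(B,P,W): not NE [P1→A gives 9>1; P2→Q gives 7>5; P3→Z gives 9>4]
(B,Q,X): not NE [P1→C gives 7>5]
(B,Q,Y): not NE [P1→C gives 8>4; P2→P gives 6>3; P3→X gives 9>2]
(B,Q,Z): not NE [P2→P gives 10>8; P3→X gives 9>1]
(B,Q,W): not NE [P1→C gives 2>1; P3→X gives 9>5]
(C,P,X): not NE [P1→B gives 6>1; P3→W gives 8>3]
(C,P,Y): not NE [P3→W gives 8>1]
(C,P,Z): not NE [P2→Q gives 8>7; P3→W gives 8>3]
(C,P,W): not NE [P1→A gives 9>7]
(C,Q,X): not NE [P2→P gives 9>2; P3→Z gives 7>4]
(C,Q,Y): not NE [P2→P gives 1>0; P3→Z gives 7>4]
(C,Q,Z): not NE [P1→B gives 8>3]
(C,Q,W): not NE [P2→P gives 5>1; P3→Z gives 7>1]

Nash profiles: (B,P,Z)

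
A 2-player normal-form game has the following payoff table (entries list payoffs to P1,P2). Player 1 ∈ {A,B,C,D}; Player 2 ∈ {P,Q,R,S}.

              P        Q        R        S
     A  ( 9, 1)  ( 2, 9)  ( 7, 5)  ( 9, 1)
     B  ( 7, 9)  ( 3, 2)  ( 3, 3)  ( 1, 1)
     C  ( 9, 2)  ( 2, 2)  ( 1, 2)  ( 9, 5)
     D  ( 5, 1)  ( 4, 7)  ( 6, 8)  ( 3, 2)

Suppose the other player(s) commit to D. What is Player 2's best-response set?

BR_2 = {R}

u_2(P vs D) = 1
u_2(Q vs D) = 7
u_2(R vs D) = 8
u_2(S vs D) = 2
max payoff 8 at {R}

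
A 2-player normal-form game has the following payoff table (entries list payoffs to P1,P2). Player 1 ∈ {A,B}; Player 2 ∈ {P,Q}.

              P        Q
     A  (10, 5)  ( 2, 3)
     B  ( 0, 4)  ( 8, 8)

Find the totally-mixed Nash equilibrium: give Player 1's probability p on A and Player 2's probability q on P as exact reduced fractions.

p=2/3, q=3/8

P1 indiff ⇒ q·10+(1-q)·2 = q·0+(1-q)·8 ⇒ q(10) = (1-q)(6) ⇒ q = 3/8
P2 indiff ⇒ p·5+(1-p)·4 = p·3+(1-p)·8 ⇒ p(2) = (1-p)(4) ⇒ p = 2/3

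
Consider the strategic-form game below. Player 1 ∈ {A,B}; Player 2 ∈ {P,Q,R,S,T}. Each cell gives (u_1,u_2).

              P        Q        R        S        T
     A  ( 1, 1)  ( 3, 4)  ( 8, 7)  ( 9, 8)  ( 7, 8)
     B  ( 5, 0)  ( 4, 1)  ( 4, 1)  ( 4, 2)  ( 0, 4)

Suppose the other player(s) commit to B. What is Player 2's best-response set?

u_2(P vs B) = 0
u_2(Q vs B) = 1
u_2(R vs B) = 1
u_2(S vs B) = 2
u_2(T vs B) = 4
max payoff 4 at {T}

BR_2 = {T}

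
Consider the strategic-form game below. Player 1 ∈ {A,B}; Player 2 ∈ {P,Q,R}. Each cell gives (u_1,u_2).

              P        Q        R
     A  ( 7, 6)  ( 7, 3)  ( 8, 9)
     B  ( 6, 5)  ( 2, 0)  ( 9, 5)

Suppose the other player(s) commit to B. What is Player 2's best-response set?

u_2(P vs B) = 5
u_2(Q vs B) = 0
u_2(R vs B) = 5
max payoff 5 at {P,R}

P2 best: {P,R}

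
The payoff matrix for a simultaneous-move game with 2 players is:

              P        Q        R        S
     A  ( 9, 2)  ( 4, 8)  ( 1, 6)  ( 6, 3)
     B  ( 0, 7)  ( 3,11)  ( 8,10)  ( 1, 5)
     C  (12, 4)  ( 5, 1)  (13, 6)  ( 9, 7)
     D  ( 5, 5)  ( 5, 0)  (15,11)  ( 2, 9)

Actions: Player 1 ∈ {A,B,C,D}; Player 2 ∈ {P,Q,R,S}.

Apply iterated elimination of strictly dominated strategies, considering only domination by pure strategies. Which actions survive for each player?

P1 drop A (C beats it: P:12>9 Q:5>4 R:13>1 S:9>6)
P1 drop B (C beats it: P:12>0 Q:5>3 R:13>8 S:9>1)
P2 drop P (R beats it: C:6>4 D:11>5)
P2 drop Q (R beats it: C:6>1 D:11>0)
P1→{C,D} P2→{R,S}

IESDS → P1:{C,D} P2:{R,S}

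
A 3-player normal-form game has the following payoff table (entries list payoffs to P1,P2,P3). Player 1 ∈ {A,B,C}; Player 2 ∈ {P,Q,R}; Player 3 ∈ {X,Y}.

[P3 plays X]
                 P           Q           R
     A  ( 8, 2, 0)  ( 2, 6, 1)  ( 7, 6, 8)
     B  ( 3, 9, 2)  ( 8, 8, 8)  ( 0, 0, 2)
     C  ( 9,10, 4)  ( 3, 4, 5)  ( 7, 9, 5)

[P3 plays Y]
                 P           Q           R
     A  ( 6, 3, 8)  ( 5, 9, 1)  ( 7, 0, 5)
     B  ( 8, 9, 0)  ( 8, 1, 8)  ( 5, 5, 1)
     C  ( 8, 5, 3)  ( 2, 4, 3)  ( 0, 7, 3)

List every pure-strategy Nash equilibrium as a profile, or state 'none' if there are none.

(A,P,X): not NE [P1→C gives 9>8; P2→R gives 6>2; P3→Y gives 8>0]
(A,P,Y): not NE [P1→C gives 8>6; P2→Q gives 9>3]
(A,Q,X): not NE [P1→B gives 8>2]
(A,Q,Y): not NE [P1→B gives 8>5]
(A,R,X): NE
(A,R,Y): not NE [P2→Q gives 9>0; P3→X gives 8>5]
(B,P,X): not NE [P1→C gives 9>3]
(B,P,Y): not NE [P3→X gives 2>0]
(B,Q,X): not NE [P2→P gives 9>8]
(B,Q,Y): not NE [P2→P gives 9>1]
(B,R,X): not NE [P1→C gives 7>0; P2→P gives 9>0]
(B,R,Y): not NE [P1→A gives 7>5; P2→P gives 9>5; P3→X gives 2>1]
(C,P,X): NE
(C,P,Y): not NE [P2→R gives 7>5; P3→X gives 4>3]
(C,Q,X): not NE [P1→B gives 8>3; P2→P gives 10>4]
(C,Q,Y): not NE [P1→B gives 8>2; P2→R gives 7>4; P3→X gives 5>3]
(C,R,X): not NE [P2→P gives 10>9]
(C,R,Y): not NE [P1→A gives 7>0; P3→X gives 5>3]

Nash profiles: (A,R,X), (C,P,X)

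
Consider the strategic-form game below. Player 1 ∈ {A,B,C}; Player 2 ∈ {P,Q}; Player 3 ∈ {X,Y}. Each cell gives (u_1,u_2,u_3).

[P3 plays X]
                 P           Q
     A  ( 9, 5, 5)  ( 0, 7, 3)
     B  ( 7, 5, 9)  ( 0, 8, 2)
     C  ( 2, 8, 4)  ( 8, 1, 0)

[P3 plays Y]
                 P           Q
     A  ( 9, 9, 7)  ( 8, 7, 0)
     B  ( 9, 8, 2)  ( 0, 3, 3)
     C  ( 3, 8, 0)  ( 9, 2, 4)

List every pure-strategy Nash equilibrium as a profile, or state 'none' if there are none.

NE set: (A,P,Y)

(A,P,X): not NE [P2→Q gives 7>5; P3→Y gives 7>5]
(A,P,Y): NE
(A,Q,X): not NE [P1→C gives 8>0]
(A,Q,Y): not NE [P1→C gives 9>8; P2→P gives 9>7; P3→X gives 3>0]
(B,P,X): not NE [P1→A gives 9>7; P2→Q gives 8>5]
(B,P,Y): not NE [P3→X gives 9>2]
(B,Q,X): not NE [P1→C gives 8>0; P3→Y gives 3>2]
(B,Q,Y): not NE [P1→C gives 9>0; P2→P gives 8>3]
(C,P,X): not NE [P1→A gives 9>2]
(C,P,Y): not NE [P1→B gives 9>3; P3→X gives 4>0]
(C,Q,X): not NE [P2→P gives 8>1; P3→Y gives 4>0]
(C,Q,Y): not NE [P2→P gives 8>2]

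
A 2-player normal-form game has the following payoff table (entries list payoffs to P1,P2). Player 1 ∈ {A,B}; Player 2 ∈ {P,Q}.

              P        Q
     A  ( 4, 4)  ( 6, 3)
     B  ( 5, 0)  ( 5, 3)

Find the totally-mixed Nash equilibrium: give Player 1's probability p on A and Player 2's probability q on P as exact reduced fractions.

P1 mixes 3/4 on A; P2 mixes 1/2 on P

P1 indiff ⇒ q·4+(1-q)·6 = q·5+(1-q)·5 ⇒ q(-1) = (1-q)(-1) ⇒ q = 1/2
P2 indiff ⇒ p·4+(1-p)·0 = p·3+(1-p)·3 ⇒ p(1) = (1-p)(3) ⇒ p = 3/4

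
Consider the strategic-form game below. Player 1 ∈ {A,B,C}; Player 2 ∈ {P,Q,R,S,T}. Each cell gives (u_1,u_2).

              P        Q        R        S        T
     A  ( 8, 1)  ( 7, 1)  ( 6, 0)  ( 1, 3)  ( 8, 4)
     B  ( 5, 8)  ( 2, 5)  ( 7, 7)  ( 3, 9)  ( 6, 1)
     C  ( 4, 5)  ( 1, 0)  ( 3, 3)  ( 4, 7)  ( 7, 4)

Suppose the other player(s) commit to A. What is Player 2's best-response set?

u_2(P vs A) = 1
u_2(Q vs A) = 1
u_2(R vs A) = 0
u_2(S vs A) = 3
u_2(T vs A) = 4
max payoff 4 at {T}

argmax u_2 = {T}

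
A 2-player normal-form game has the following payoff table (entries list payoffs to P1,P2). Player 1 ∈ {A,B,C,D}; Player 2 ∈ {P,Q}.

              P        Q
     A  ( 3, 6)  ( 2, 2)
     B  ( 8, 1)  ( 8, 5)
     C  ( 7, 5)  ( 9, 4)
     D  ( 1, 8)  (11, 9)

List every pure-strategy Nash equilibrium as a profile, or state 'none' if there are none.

(A,P): not NE [P1→B gives 8>3]
(A,Q): not NE [P1→D gives 11>2; P2→P gives 6>2]
(B,P): not NE [P2→Q gives 5>1]
(B,Q): not NE [P1→D gives 11>8]
(C,P): not NE [P1→B gives 8>7]
(C,Q): not NE [P1→D gives 11>9; P2→P gives 5>4]
(D,P): not NE [P1→B gives 8>1; P2→Q gives 9>8]
(D,Q): NE

PSNE = {(D,Q)}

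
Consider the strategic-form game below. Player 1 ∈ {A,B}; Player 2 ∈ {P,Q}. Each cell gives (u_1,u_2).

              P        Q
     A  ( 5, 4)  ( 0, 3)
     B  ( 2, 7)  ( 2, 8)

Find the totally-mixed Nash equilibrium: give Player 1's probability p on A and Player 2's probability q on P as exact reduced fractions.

P1 mixes 1/2 on A; P2 mixes 2/5 on P

P1 indiff ⇒ q·5+(1-q)·0 = q·2+(1-q)·2 ⇒ q(3) = (1-q)(2) ⇒ q = 2/5
P2 indiff ⇒ p·4+(1-p)·7 = p·3+(1-p)·8 ⇒ p(1) = (1-p)(1) ⇒ p = 1/2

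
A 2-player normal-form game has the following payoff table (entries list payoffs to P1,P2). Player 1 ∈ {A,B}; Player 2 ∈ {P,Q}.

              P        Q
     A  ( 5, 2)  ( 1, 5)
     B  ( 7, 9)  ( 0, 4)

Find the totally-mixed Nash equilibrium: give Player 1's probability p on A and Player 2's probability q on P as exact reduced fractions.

P1 indiff ⇒ q·5+(1-q)·1 = q·7+(1-q)·0 ⇒ q(-2) = (1-q)(-1) ⇒ q = 1/3
P2 indiff ⇒ p·2+(1-p)·9 = p·5+(1-p)·4 ⇒ p(-3) = (1-p)(-5) ⇒ p = 5/8

P1 mixes 5/8 on A; P2 mixes 1/3 on P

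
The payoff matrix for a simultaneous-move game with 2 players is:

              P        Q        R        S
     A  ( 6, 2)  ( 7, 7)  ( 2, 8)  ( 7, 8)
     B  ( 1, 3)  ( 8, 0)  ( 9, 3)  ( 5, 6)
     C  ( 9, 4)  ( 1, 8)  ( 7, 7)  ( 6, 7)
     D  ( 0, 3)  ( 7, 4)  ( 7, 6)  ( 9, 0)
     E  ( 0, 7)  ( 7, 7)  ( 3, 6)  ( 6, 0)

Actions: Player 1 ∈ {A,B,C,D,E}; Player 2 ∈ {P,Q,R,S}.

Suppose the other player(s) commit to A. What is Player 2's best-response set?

P2 best: {R,S}

u_2(P vs A) = 2
u_2(Q vs A) = 7
u_2(R vs A) = 8
u_2(S vs A) = 8
max payoff 8 at {R,S}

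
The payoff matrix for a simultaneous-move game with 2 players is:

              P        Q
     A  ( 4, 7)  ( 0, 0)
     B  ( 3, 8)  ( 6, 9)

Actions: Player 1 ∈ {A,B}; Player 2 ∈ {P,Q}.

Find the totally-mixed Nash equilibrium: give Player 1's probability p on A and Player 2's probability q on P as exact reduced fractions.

P1 indiff ⇒ q·4+(1-q)·0 = q·3+(1-q)·6 ⇒ q(1) = (1-q)(6) ⇒ q = 6/7
P2 indiff ⇒ p·7+(1-p)·8 = p·0+(1-p)·9 ⇒ p(7) = (1-p)(1) ⇒ p = 1/8

(p,q) = (1/8, 6/7)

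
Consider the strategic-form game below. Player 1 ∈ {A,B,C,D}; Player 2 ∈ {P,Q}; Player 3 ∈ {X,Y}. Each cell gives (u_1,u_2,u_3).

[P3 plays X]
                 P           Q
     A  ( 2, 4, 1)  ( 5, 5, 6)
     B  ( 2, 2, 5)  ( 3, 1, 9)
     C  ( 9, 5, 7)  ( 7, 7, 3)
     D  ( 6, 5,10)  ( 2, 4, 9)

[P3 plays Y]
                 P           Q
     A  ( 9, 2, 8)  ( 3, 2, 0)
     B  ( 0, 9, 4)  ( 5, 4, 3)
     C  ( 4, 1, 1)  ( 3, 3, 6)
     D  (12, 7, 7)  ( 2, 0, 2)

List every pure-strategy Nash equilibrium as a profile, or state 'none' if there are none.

(A,P,X): not NE [P1→C gives 9>2; P2→Q gives 5>4; P3→Y gives 8>1]
(A,P,Y): not NE [P1→D gives 12>9]
(A,Q,X): not NE [P1→C gives 7>5]
(A,Q,Y): not NE [P1→B gives 5>3; P3→X gives 6>0]
(B,P,X): not NE [P1→C gives 9>2]
(B,P,Y): not NE [P1→D gives 12>0; P3→X gives 5>4]
(B,Q,X): not NE [P1→C gives 7>3; P2→P gives 2>1]
(B,Q,Y): not NE [P2→P gives 9>4; P3→X gives 9>3]
(C,P,X): not NE [P2→Q gives 7>5]
(C,P,Y): not NE [P1→D gives 12>4; P2→Q gives 3>1; P3→X gives 7>1]
(C,Q,X): not NE [P3→Y gives 6>3]
(C,Q,Y): not NE [P1→B gives 5>3]
(D,P,X): not NE [P1→C gives 9>6]
(D,P,Y): not NE [P3→X gives 10>7]
(D,Q,X): not NE [P1→C gives 7>2; P2→P gives 5>4]
(D,Q,Y): not NE [P1→B gives 5>2; P2→P gives 7>0; P3→X gives 9>2]

No pure NE.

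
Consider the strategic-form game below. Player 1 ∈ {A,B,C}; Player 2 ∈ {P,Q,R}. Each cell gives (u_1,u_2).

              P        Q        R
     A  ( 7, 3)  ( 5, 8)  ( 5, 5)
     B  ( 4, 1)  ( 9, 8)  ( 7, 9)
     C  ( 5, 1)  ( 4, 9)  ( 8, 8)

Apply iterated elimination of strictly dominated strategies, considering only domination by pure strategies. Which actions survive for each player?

IESDS → P1:{B,C} P2:{Q,R}

P2 drop P (Q beats it: A:8>3 B:8>1 C:9>1)
P1 drop A (B beats it: Q:9>5 R:7>5)
P1→{B,C} P2→{Q,R}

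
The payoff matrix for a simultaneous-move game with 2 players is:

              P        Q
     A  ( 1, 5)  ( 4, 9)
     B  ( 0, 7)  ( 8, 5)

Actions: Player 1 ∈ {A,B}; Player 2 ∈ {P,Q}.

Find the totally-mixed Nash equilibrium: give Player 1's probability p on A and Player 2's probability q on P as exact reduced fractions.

P1 indiff ⇒ q·1+(1-q)·4 = q·0+(1-q)·8 ⇒ q(1) = (1-q)(4) ⇒ q = 4/5
P2 indiff ⇒ p·5+(1-p)·7 = p·9+(1-p)·5 ⇒ p(-4) = (1-p)(-2) ⇒ p = 1/3

(p,q) = (1/3, 4/5)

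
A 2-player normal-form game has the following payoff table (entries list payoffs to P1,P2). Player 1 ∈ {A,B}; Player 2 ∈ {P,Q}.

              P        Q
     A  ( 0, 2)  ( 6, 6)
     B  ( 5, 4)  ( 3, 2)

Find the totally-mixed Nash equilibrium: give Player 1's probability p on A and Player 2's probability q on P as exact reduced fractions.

P1 indiff ⇒ q·0+(1-q)·6 = q·5+(1-q)·3 ⇒ q(-5) = (1-q)(-3) ⇒ q = 3/8
P2 indiff ⇒ p·2+(1-p)·4 = p·6+(1-p)·2 ⇒ p(-4) = (1-p)(-2) ⇒ p = 1/3

(p,q) = (1/3, 3/8)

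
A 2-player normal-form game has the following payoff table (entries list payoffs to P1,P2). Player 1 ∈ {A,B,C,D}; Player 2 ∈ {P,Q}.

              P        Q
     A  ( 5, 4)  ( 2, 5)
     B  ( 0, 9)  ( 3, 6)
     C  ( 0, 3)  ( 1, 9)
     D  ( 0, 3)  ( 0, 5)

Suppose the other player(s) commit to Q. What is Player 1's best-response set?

argmax u_1 = {B}

u_1(A vs Q) = 2
u_1(B vs Q) = 3
u_1(C vs Q) = 1
u_1(D vs Q) = 0
max payoff 3 at {B}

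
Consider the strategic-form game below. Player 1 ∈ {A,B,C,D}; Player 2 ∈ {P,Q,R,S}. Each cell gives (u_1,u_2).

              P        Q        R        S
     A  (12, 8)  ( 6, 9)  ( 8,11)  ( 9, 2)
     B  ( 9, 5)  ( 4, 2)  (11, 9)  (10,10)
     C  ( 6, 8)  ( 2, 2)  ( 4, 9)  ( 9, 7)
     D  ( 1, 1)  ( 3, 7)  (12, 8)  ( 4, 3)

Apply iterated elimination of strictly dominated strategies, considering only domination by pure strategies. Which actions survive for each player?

IESDS → P1:{B,D} P2:{R,S}

P1 drop C (B beats it: P:9>6 Q:4>2 R:11>4 S:10>9)
P2 drop P (R beats it: A:11>8 B:9>5 D:8>1)
P2 drop Q (R beats it: A:11>9 B:9>2 D:8>7)
P1 drop A (B beats it: R:11>8 S:10>9)
P1→{B,D} P2→{R,S}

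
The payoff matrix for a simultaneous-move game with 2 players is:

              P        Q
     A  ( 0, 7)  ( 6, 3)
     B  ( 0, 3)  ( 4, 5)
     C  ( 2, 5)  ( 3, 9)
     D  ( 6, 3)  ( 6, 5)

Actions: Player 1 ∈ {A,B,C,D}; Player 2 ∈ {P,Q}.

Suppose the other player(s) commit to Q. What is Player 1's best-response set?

u_1(A vs Q) = 6
u_1(B vs Q) = 4
u_1(C vs Q) = 3
u_1(D vs Q) = 6
max payoff 6 at {A,D}

BR_1 = {A,D}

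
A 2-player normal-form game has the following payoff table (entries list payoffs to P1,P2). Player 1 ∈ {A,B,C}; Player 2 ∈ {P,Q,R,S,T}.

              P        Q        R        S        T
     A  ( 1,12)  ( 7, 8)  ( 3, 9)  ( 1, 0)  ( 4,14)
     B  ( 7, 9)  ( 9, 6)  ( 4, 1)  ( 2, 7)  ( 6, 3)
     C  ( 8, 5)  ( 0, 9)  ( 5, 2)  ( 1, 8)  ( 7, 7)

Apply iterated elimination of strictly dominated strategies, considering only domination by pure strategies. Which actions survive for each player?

P1 drop A (B beats it: P:7>1 Q:9>7 R:4>3 S:2>1 T:6>4)
P2 drop R (P beats it: B:9>1 C:5>2)
P2 drop T (Q beats it: B:6>3 C:9>7)
P1→{B,C} P2→{P,Q,S}

IESDS → P1:{B,C} P2:{P,Q,S}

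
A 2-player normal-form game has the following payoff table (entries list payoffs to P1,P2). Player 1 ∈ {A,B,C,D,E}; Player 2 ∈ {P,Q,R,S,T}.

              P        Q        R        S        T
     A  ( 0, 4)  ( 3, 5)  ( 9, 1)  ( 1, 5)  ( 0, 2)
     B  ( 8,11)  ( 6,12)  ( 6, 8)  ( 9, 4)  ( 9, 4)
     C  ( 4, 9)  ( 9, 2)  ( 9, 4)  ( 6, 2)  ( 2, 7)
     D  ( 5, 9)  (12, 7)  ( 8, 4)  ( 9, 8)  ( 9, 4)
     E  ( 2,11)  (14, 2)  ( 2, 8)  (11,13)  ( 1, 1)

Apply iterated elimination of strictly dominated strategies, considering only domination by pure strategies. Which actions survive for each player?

P2 drop R (P beats it: A:4>1 B:11>8 C:9>4 D:9>4 E:11>8)
P1 drop A (B beats it: P:8>0 Q:6>3 S:9>1 T:9>0)
P1 drop C (D beats it: P:5>4 Q:12>9 S:9>6 T:9>2)
P2 drop T (P beats it: B:11>4 D:9>4 E:11>1)
P1→{B,D,E} P2→{P,Q,S}

IESDS → P1:{B,D,E} P2:{P,Q,S}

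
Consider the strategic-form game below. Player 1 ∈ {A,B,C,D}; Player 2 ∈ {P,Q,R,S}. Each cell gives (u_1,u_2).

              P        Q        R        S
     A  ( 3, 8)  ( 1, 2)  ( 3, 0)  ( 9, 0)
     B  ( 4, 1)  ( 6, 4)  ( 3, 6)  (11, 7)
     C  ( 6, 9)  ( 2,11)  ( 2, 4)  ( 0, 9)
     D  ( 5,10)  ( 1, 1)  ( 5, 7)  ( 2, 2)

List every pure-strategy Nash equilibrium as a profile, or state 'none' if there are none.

Nash profiles: (B,S)

(A,P): not NE [P1→C gives 6>3]
(A,Q): not NE [P1→B gives 6>1; P2→P gives 8>2]
(A,R): not NE [P1→D gives 5>3; P2→P gives 8>0]
(A,S): not NE [P1→B gives 11>9; P2→P gives 8>0]
(B,P): not NE [P1→C gives 6>4; P2→S gives 7>1]
(B,Q): not NE [P2→S gives 7>4]
(B,R): not NE [P1→D gives 5>3; P2→S gives 7>6]
(B,S): NE
(C,P): not NE [P2→Q gives 11>9]
(C,Q): not NE [P1→B gives 6>2]
(C,R): not NE [P1→D gives 5>2; P2→Q gives 11>4]
(C,S): not NE [P1→B gives 11>0; P2→Q gives 11>9]
(D,P): not NE [P1→C gives 6>5]
(D,Q): not NE [P1→B gives 6>1; P2→P gives 10>1]
(D,R): not NE [P2→P gives 10>7]
(D,S): not NE [P1→B gives 11>2; P2→P gives 10>2]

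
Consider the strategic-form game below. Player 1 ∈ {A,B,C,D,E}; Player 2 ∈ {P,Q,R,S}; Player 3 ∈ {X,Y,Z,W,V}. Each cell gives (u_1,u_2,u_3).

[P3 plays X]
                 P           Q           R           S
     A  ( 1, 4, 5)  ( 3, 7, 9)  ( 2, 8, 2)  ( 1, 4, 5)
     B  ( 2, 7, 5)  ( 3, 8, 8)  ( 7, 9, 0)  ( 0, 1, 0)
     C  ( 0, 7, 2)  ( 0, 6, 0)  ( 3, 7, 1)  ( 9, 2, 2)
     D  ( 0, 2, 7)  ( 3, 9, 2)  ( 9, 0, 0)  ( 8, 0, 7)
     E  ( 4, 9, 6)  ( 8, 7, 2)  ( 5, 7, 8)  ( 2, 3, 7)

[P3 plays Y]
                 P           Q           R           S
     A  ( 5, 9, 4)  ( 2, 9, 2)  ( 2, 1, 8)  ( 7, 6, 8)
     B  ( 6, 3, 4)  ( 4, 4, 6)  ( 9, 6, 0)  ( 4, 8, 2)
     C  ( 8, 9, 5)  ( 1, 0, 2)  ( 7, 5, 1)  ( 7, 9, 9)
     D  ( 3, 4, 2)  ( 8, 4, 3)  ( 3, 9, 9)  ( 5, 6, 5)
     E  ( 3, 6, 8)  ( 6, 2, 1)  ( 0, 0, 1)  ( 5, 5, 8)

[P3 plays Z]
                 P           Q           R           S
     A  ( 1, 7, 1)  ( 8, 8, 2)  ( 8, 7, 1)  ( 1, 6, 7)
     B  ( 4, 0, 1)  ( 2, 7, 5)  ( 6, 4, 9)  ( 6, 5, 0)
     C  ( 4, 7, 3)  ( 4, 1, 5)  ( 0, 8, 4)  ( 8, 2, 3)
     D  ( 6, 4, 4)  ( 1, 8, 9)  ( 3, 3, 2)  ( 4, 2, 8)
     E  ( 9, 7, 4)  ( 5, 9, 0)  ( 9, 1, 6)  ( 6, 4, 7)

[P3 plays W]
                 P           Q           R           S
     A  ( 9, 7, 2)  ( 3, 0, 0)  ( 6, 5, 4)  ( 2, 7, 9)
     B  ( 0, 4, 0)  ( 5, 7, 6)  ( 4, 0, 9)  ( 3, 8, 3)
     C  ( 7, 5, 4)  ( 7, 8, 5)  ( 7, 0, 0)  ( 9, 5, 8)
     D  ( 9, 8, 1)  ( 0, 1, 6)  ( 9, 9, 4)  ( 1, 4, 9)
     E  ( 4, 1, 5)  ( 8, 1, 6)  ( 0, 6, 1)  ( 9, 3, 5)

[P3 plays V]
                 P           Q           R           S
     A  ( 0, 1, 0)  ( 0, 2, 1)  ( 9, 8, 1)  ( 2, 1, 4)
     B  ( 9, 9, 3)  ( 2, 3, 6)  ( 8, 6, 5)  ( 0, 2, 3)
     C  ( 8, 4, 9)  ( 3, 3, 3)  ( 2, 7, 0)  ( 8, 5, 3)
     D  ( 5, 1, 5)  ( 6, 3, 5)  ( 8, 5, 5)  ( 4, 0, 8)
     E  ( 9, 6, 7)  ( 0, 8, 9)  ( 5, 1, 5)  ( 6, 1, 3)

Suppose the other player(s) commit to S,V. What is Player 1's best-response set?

u_1(A vs S,V) = 2
u_1(B vs S,V) = 0
u_1(C vs S,V) = 8
u_1(D vs S,V) = 4
u_1(E vs S,V) = 6
max payoff 8 at {C}

BR_1 = {C}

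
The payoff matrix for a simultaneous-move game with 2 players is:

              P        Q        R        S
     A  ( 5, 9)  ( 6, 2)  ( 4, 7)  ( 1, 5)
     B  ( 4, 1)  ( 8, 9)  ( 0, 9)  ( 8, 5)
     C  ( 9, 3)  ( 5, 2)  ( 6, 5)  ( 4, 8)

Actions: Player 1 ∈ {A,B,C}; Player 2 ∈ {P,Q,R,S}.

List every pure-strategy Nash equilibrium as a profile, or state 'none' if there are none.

(A,P): not NE [P1→C gives 9>5]
(A,Q): not NE [P1→B gives 8>6; P2→P gives 9>2]
(A,R): not NE [P1→C gives 6>4; P2→P gives 9>7]
(A,S): not NE [P1→B gives 8>1; P2→P gives 9>5]
(B,P): not NE [P1→C gives 9>4; P2→R gives 9>1]
(B,Q): NE
(B,R): not NE [P1→C gives 6>0]
(B,S): not NE [P2→R gives 9>5]
(C,P): not NE [P2→S gives 8>3]
(C,Q): not NE [P1→B gives 8>5; P2→S gives 8>2]
(C,R): not NE [P2→S gives 8>5]
(C,S): not NE [P1→B gives 8>4]

Nash profiles: (B,Q)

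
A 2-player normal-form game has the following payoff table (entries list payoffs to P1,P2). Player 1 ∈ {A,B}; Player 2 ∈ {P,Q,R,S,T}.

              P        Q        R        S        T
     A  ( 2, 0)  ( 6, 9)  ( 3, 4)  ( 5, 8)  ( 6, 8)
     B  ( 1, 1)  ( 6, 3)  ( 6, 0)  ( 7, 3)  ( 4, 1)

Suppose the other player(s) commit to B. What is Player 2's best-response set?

u_2(P vs B) = 1
u_2(Q vs B) = 3
u_2(R vs B) = 0
u_2(S vs B) = 3
u_2(T vs B) = 1
max payoff 3 at {Q,S}

P2 best: {Q,S}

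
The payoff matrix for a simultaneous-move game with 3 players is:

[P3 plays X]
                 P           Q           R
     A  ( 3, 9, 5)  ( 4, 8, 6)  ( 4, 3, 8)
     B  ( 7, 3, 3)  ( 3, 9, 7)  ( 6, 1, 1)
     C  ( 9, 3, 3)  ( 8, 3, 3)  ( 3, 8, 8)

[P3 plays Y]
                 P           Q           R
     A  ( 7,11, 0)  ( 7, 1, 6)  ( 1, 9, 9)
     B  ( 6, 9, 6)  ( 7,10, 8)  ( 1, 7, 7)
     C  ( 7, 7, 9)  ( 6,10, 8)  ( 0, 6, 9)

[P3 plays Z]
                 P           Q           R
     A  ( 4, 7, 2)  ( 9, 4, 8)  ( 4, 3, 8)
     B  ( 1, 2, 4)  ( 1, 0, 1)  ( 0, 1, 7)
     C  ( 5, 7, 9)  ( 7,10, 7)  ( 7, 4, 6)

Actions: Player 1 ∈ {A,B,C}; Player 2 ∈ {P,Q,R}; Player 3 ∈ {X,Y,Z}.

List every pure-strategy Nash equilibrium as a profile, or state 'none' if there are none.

(A,P,X): not NE [P1→C gives 9>3]
(A,P,Y): not NE [P3→X gives 5>0]
(A,P,Z): not NE [P1→C gives 5>4; P3→X gives 5>2]
(A,Q,X): not NE [P1→C gives 8>4; P2→P gives 9>8; P3→Z gives 8>6]
(A,Q,Y): not NE [P2→P gives 11>1; P3→Z gives 8>6]
(A,Q,Z): not NE [P2→P gives 7>4]
(A,R,X): not NE [P1→B gives 6>4; P2→P gives 9>3; P3→Y gives 9>8]
(A,R,Y): not NE [P2→P gives 11>9]
(A,R,Z): not NE [P1→C gives 7>4; P2→P gives 7>3; P3→Y gives 9>8]
(B,P,X): not NE [P1→C gives 9>7; P2→Q gives 9>3; P3→Y gives 6>3]
(B,P,Y): not NE [P1→C gives 7>6; P2→Q gives 10>9]
(B,P,Z): not NE [P1→C gives 5>1; P3→Y gives 6>4]
(B,Q,X): not NE [P1→C gives 8>3; P3→Y gives 8>7]
(B,Q,Y): NE
(B,Q,Z): not NE [P1→A gives 9>1; P2→P gives 2>0; P3→Y gives 8>1]
(B,R,X): not NE [P2→Q gives 9>1; P3→Z gives 7>1]
(B,R,Y): not NE [P2→Q gives 10>7]
(B,R,Z): not NE [P1→C gives 7>0; P2→P gives 2>1]
(C,P,X): not NE [P2→R gives 8>3; P3→Z gives 9>3]
(C,P,Y): not NE [P2→Q gives 10>7]
(C,P,Z): not NE [P2→Q gives 10>7]
(C,Q,X): not NE [P2→R gives 8>3; P3→Y gives 8>3]
(C,Q,Y): not NE [P1→B gives 7>6]
(C,Q,Z): not NE [P1→A gives 9>7; P3→Y gives 8>7]
(C,R,X): not NE [P1→B gives 6>3; P3→Y gives 9>8]
(C,R,Y): not NE [P1→B gives 1>0; P2→Q gives 10>6]
(C,R,Z): not NE [P2→Q gives 10>4; P3→Y gives 9>6]

NE set: (B,Q,Y)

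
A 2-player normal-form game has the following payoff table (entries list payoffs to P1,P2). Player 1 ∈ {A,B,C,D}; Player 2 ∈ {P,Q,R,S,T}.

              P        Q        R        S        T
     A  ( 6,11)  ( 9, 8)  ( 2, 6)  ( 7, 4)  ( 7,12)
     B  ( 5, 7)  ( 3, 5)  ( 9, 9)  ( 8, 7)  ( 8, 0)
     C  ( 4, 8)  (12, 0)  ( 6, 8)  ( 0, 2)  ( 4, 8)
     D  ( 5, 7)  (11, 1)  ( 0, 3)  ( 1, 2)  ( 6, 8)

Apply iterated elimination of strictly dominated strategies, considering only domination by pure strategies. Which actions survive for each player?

Remaining: P1:{A,B} P2:{P,R,T}

P2 drop Q (P beats it: A:11>8 B:7>5 C:8>0 D:7>1)
P1 drop C (B beats it: P:5>4 R:9>6 S:8>0 T:8>4)
P1 drop D (A beats it: P:6>5 R:2>0 S:7>1 T:7>6)
P2 drop S (R beats it: A:6>4 B:9>7)
P1→{A,B} P2→{P,R,T}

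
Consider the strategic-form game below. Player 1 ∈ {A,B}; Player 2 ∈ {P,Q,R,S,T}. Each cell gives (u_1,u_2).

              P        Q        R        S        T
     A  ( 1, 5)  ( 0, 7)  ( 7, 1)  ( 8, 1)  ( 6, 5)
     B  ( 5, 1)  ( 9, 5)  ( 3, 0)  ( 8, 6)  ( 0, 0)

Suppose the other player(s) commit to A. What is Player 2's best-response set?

P2 best: {Q}

u_2(P vs A) = 5
u_2(Q vs A) = 7
u_2(R vs A) = 1
u_2(S vs A) = 1
u_2(T vs A) = 5
max payoff 7 at {Q}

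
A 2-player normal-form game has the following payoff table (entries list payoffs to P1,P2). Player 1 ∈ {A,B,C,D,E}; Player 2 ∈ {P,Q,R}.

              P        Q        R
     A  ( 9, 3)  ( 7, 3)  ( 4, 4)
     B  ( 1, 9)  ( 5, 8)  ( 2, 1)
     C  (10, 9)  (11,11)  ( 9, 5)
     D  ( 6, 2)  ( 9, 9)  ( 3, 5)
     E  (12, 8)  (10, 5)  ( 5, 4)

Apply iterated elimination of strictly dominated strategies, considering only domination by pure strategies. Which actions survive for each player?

Survivors P1:{C,E} P2:{P,Q}

P1 drop A (C beats it: P:10>9 Q:11>7 R:9>4)
P1 drop B (C beats it: P:10>1 Q:11>5 R:9>2)
P1 drop D (C beats it: P:10>6 Q:11>9 R:9>3)
P2 drop R (P beats it: C:9>5 E:8>4)
P1→{C,E} P2→{P,Q}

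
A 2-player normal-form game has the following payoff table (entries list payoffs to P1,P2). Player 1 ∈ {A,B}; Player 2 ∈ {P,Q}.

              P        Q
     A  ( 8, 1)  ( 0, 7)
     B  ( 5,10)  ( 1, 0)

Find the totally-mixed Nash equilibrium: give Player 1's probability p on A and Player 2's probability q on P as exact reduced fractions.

P1 indiff ⇒ q·8+(1-q)·0 = q·5+(1-q)·1 ⇒ q(3) = (1-q)(1) ⇒ q = 1/4
P2 indiff ⇒ p·1+(1-p)·10 = p·7+(1-p)·0 ⇒ p(-6) = (1-p)(-10) ⇒ p = 5/8

(p,q) = (5/8, 1/4)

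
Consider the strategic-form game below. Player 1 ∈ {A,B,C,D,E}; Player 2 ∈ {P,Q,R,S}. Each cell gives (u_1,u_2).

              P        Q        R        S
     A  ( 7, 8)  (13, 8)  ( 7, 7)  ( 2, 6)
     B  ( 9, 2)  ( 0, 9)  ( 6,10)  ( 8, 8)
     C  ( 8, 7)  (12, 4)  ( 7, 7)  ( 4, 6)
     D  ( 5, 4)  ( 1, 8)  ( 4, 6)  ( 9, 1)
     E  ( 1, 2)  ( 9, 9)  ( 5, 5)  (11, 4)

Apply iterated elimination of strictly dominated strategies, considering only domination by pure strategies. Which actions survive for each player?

P2 drop S (R beats it: A:7>6 B:10>8 C:7>6 D:6>1 E:5>4)
P1 drop D (A beats it: P:7>5 Q:13>1 R:7>4)
P1 drop E (A beats it: P:7>1 Q:13>9 R:7>5)
P1→{A,B,C} P2→{P,Q,R}

IESDS → P1:{A,B,C} P2:{P,Q,R}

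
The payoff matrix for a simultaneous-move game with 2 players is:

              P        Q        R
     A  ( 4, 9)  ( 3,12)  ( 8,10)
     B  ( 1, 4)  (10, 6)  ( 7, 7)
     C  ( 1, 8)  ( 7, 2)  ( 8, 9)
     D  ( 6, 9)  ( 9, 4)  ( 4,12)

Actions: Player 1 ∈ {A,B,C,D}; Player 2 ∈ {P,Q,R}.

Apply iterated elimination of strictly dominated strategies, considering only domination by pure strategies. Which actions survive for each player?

IESDS → P1:{A,B,C} P2:{Q,R}

P2 drop P (R beats it: A:10>9 B:7>4 C:9>8 D:12>9)
P1 drop D (B beats it: Q:10>9 R:7>4)
P1→{A,B,C} P2→{Q,R}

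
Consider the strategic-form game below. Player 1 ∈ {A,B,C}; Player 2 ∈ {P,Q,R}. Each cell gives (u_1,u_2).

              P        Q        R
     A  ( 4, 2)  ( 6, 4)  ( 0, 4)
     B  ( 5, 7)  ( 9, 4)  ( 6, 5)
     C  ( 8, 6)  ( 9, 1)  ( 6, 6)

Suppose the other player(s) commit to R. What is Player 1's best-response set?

u_1(A vs R) = 0
u_1(B vs R) = 6
u_1(C vs R) = 6
max payoff 6 at {B,C}

BR_1 = {B,C}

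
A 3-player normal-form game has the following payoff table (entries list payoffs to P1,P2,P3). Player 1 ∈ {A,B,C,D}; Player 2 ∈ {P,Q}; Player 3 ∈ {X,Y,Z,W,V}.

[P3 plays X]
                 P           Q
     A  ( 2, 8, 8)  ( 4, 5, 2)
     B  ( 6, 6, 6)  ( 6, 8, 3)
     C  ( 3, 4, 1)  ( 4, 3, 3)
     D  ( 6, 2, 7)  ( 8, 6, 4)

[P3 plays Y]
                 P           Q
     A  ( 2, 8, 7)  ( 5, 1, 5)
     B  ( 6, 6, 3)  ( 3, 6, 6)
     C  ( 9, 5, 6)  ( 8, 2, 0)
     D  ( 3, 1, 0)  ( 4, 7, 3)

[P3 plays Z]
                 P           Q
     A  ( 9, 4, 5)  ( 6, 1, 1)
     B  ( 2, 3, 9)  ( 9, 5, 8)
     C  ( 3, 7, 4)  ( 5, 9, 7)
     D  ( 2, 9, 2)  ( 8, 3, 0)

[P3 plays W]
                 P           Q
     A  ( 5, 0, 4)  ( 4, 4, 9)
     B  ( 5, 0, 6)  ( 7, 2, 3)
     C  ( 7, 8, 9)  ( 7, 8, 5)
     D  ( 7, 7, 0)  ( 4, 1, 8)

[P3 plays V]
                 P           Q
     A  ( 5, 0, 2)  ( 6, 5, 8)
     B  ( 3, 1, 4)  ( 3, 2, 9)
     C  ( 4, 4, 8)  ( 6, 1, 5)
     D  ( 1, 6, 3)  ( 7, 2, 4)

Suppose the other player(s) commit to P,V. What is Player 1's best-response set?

BR_1 = {A}

u_1(A vs P,V) = 5
u_1(B vs P,V) = 3
u_1(C vs P,V) = 4
u_1(D vs P,V) = 1
max payoff 5 at {A}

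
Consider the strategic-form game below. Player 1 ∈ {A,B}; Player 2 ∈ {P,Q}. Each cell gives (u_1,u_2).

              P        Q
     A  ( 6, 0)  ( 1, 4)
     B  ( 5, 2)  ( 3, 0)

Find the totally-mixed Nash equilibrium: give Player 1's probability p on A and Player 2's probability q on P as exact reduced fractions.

P1 indiff ⇒ q·6+(1-q)·1 = q·5+(1-q)·3 ⇒ q(1) = (1-q)(2) ⇒ q = 2/3
P2 indiff ⇒ p·0+(1-p)·2 = p·4+(1-p)·0 ⇒ p(-4) = (1-p)(-2) ⇒ p = 1/3

(p,q) = (1/3, 2/3)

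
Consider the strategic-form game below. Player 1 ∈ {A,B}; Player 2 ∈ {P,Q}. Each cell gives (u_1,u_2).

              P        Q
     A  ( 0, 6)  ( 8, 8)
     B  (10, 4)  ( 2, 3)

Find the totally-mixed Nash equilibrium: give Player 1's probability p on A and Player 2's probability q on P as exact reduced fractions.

P1 indiff ⇒ q·0+(1-q)·8 = q·10+(1-q)·2 ⇒ q(-10) = (1-q)(-6) ⇒ q = 3/8
P2 indiff ⇒ p·6+(1-p)·4 = p·8+(1-p)·3 ⇒ p(-2) = (1-p)(-1) ⇒ p = 1/3

p=1/3, q=3/8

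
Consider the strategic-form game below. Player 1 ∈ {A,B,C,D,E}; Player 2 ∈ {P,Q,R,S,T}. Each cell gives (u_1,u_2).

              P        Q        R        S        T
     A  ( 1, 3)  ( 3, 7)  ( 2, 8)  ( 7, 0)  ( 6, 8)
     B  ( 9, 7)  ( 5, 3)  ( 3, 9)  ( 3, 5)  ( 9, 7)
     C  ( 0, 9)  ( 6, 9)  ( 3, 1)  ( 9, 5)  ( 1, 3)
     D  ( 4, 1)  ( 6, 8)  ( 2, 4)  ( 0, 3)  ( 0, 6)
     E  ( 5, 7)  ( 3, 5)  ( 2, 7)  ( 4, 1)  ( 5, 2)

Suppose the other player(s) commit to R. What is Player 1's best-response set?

P1 best: {B,C}

u_1(A vs R) = 2
u_1(B vs R) = 3
u_1(C vs R) = 3
u_1(D vs R) = 2
u_1(E vs R) = 2
max payoff 3 at {B,C}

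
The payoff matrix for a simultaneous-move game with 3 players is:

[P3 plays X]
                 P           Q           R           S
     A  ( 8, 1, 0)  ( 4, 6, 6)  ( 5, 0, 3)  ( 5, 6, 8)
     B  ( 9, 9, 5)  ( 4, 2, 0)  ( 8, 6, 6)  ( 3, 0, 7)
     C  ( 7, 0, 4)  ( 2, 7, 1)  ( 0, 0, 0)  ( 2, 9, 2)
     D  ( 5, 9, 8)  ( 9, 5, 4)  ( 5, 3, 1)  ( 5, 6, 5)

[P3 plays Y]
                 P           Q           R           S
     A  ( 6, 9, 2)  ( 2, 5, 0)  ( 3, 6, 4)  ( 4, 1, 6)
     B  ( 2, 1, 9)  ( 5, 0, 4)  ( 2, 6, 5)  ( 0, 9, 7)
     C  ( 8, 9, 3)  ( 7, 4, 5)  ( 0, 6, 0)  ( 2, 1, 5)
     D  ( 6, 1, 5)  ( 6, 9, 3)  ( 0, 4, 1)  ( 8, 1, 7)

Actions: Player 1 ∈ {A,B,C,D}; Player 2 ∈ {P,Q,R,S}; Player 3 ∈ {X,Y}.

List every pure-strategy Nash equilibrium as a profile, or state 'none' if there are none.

PSNE = {(A,S,X)}

(A,P,X): not NE [P1→B gives 9>8; P2→S gives 6>1; P3→Y gives 2>0]
(A,P,Y): not NE [P1→C gives 8>6]
(A,Q,X): not NE [P1→D gives 9>4]
(A,Q,Y): not NE [P1→C gives 7>2; P2→P gives 9>5; P3→X gives 6>0]
(A,R,X): not NE [P1→B gives 8>5; P2→S gives 6>0; P3→Y gives 4>3]
(A,R,Y): not NE [P2→P gives 9>6]
(A,S,X): NE
(A,S,Y): not NE [P1→D gives 8>4; P2→P gives 9>1; P3→X gives 8>6]
(B,P,X): not NE [P3→Y gives 9>5]
(B,P,Y): not NE [P1→C gives 8>2; P2→S gives 9>1]
(B,Q,X): not NE [P1→D gives 9>4; P2→P gives 9>2; P3→Y gives 4>0]
(B,Q,Y): not NE [P1→C gives 7>5; P2→S gives 9>0]
(B,R,X): not NE [P2→P gives 9>6]
(B,R,Y): not NE [P1→A gives 3>2; P2→S gives 9>6; P3→X gives 6>5]
(B,S,X): not NE [P1→D gives 5>3; P2→P gives 9>0]
(B,S,Y): not NE [P1→D gives 8>0]
(C,P,X): not NE [P1→B gives 9>7; P2→S gives 9>0]
(C,P,Y): not NE [P3→X gives 4>3]
(C,Q,X): not NE [P1→D gives 9>2; P2→S gives 9>7; P3→Y gives 5>1]
(C,Q,Y): not NE [P2→P gives 9>4]
(C,R,X): not NE [P1→B gives 8>0; P2→S gives 9>0]
(C,R,Y): not NE [P1→A gives 3>0; P2→P gives 9>6]
(C,S,X): not NE [P1→D gives 5>2; P3→Y gives 5>2]
(C,S,Y): not NE [P1→D gives 8>2; P2→P gives 9>1]
(D,P,X): not NE [P1→B gives 9>5]
(D,P,Y): not NE [P1→C gives 8>6; P2→Q gives 9>1; P3→X gives 8>5]
(D,Q,X): not NE [P2→P gives 9>5]
(D,Q,Y): not NE [P1→C gives 7>6; P3→X gives 4>3]
(D,R,X): not NE [P1→B gives 8>5; P2→P gives 9>3]
(D,R,Y): not NE [P1→A gives 3>0; P2→Q gives 9>4]
(D,S,X): not NE [P2→P gives 9>6; P3→Y gives 7>5]
(D,S,Y): not NE [P2→Q gives 9>1]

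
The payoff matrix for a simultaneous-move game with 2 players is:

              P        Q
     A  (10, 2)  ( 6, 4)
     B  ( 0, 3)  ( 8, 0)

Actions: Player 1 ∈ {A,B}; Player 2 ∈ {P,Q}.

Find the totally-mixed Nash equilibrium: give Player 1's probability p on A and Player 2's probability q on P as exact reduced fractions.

(p,q) = (3/5, 1/6)

P1 indiff ⇒ q·10+(1-q)·6 = q·0+(1-q)·8 ⇒ q(10) = (1-q)(2) ⇒ q = 1/6
P2 indiff ⇒ p·2+(1-p)·3 = p·4+(1-p)·0 ⇒ p(-2) = (1-p)(-3) ⇒ p = 3/5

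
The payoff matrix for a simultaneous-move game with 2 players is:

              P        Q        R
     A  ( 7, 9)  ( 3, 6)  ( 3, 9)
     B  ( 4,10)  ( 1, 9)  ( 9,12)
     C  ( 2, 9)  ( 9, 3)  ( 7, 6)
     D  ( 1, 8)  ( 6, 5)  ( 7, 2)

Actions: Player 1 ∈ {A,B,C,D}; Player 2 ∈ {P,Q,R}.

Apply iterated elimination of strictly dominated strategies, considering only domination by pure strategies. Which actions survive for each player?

P2 drop Q (P beats it: A:9>6 B:10>9 C:9>3 D:8>5)
P1 drop C (B beats it: P:4>2 R:9>7)
P1 drop D (B beats it: P:4>1 R:9>7)
P1→{A,B} P2→{P,R}

IESDS → P1:{A,B} P2:{P,R}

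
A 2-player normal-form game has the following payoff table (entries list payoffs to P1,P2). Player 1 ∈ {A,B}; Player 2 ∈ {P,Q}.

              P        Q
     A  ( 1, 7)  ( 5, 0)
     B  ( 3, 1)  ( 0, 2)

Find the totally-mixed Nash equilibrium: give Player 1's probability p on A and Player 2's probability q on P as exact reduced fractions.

P1 indiff ⇒ q·1+(1-q)·5 = q·3+(1-q)·0 ⇒ q(-2) = (1-q)(-5) ⇒ q = 5/7
P2 indiff ⇒ p·7+(1-p)·1 = p·0+(1-p)·2 ⇒ p(7) = (1-p)(1) ⇒ p = 1/8

(p,q) = (1/8, 5/7)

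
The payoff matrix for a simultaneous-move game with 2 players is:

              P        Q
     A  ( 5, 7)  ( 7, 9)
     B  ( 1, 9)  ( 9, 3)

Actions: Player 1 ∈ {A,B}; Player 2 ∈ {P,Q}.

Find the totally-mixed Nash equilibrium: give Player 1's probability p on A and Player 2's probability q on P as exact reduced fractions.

(p,q) = (3/4, 1/3)

P1 indiff ⇒ q·5+(1-q)·7 = q·1+(1-q)·9 ⇒ q(4) = (1-q)(2) ⇒ q = 1/3
P2 indiff ⇒ p·7+(1-p)·9 = p·9+(1-p)·3 ⇒ p(-2) = (1-p)(-6) ⇒ p = 3/4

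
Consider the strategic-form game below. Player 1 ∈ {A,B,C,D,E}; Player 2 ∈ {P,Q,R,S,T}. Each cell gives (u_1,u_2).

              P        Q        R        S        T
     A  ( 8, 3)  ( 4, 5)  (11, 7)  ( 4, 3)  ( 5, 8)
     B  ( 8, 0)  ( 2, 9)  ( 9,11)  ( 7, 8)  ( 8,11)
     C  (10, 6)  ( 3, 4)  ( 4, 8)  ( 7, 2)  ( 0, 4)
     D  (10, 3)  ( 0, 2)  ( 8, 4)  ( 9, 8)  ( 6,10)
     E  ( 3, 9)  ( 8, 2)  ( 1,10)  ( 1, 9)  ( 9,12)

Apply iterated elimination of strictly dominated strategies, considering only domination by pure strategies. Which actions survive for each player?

Survivors P1:{A,B,E} P2:{R,T}

P2 drop P (R beats it: A:7>3 B:11>0 C:8>6 D:4>3 E:10>9)
P2 drop Q (R beats it: A:7>5 B:11>9 C:8>4 D:4>2 E:10>2)
P1 drop C (D beats it: R:8>4 S:9>7 T:6>0)
P2 drop S (T beats it: A:8>3 B:11>8 D:10>8 E:12>9)
P1 drop D (B beats it: R:9>8 T:8>6)
P1→{A,B,E} P2→{R,T}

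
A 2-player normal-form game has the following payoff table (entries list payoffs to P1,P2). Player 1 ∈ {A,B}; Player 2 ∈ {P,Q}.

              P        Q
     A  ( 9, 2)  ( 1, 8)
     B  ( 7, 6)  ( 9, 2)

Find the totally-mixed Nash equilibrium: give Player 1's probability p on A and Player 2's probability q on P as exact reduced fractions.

P1 indiff ⇒ q·9+(1-q)·1 = q·7+(1-q)·9 ⇒ q(2) = (1-q)(8) ⇒ q = 4/5
P2 indiff ⇒ p·2+(1-p)·6 = p·8+(1-p)·2 ⇒ p(-6) = (1-p)(-4) ⇒ p = 2/5

p=2/5, q=4/5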